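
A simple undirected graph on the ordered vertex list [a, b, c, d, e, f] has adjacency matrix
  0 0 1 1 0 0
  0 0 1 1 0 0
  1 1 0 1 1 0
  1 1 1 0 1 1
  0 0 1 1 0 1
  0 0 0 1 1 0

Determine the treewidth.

A width-2 tree decomposition is:
Bags: B1 = {b, c, d}  B2 = {a, c, d}  B3 = {c, d, e}  B4 = {d, e, f}
Tree: B1–B2, B1–B3, B3–B4
Every bag has size at most 3, so the width is 3 − 1 = 2 and tw(G) ≤ 2. For the lower bound, the 3 vertices {c, d, e} are pairwise adjacent, and any tree decomposition puts a clique entirely inside one bag — forcing width ≥ 2. Hence tw(G) = 2 exactly.

2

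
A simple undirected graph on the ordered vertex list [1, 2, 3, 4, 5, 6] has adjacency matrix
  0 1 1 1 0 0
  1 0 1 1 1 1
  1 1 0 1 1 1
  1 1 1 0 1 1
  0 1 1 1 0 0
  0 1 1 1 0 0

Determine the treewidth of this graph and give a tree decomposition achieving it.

Every bag has size at most 4, so the width is 4 − 1 = 3 and tw(G) ≤ 3. On the other hand G contains the 4-clique {1, 2, 3, 4}. A clique must lie in a single bag of any decomposition, so no decomposition can have width below 3. The upper and lower bounds meet at 3, so that is the treewidth.

Treewidth 3.
Bags: B1 = {2, 3, 4, 5}  B2 = {2, 3, 4, 6}  B3 = {1, 2, 3, 4}
Tree: B1–B2, B1–B3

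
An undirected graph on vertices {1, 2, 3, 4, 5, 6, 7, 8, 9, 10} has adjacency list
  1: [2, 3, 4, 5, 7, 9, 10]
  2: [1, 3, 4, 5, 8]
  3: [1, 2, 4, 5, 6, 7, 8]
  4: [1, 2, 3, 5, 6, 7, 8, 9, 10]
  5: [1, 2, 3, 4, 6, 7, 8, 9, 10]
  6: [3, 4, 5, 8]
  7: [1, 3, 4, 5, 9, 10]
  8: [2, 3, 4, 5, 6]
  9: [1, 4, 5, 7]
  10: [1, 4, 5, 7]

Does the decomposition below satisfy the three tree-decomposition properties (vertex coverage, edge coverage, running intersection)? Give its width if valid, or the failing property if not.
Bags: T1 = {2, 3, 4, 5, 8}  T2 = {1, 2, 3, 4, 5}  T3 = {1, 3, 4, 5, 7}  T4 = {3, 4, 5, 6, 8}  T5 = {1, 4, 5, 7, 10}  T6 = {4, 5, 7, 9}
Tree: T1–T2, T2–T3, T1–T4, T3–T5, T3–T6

No — edge (1,9) lies in no bag.

A tree decomposition must satisfy three properties: every vertex lies in some bag; for every edge, both endpoints lie together in some bag; and for every vertex, the bags containing it form a connected subtree. Here edge (1,9) lies in no bag, so the decomposition is invalid.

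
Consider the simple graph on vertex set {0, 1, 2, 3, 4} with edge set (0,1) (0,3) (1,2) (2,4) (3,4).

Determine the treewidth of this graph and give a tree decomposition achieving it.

Treewidth 2.
Bags: B1 = {2, 3, 4}  B2 = {1, 2, 3}  B3 = {0, 1, 3}
Tree: B1–B2, B2–B3

Every bag has size at most 3, so the width is 3 − 1 = 2 and tw(G) ≤ 2. The edges 3–4–2–1–0–3 form a cycle, so G is not a tree and its treewidth is at least 2. Combining the bounds, tw(G) = 2.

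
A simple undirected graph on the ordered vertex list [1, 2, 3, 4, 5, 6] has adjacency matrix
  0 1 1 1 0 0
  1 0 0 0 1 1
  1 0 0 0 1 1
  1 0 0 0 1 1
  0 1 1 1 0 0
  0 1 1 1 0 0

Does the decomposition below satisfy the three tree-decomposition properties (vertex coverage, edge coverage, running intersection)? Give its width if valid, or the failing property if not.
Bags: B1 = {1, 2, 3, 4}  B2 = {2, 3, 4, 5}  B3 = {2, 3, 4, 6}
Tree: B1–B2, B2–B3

Checking the three conditions: (i) the bags cover all of {1, 2, 3, 4, 5, 6}; (ii) for each edge, some bag contains both endpoints; (iii) the bags containing any fixed vertex form a subtree. All hold, so the decomposition is valid with width 4 − 1 = 3.

Yes; width 3.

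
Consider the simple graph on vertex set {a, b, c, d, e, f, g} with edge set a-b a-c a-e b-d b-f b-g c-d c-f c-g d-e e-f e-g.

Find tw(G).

A width-3 tree decomposition is:
Bags: B1 = {a, b, c, e}  B2 = {b, c, e, f}  B3 = {b, c, e, g}  B4 = {b, c, d, e}
Tree: B1–B2, B2–B3, B3–B4
Every bag has size at most 4, so the width is 4 − 1 = 3 and tw(G) ≤ 3. For the lower bound: the 4 vertex sets {a,c}, {b,f}, {e}, {g} are disjoint, each induces a connected subgraph, and every pair is joined by at least one edge of G. Contracting each set to a single vertex therefore yields K_{4} as a minor, and since treewidth is minor-monotone, tw(G) ≥ tw(K_{4}) = 3. Hence tw(G) = 3 exactly.

3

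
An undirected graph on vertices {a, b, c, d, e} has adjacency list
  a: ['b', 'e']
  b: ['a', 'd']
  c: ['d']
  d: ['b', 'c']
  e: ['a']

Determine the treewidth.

A width-1 tree decomposition is:
Bags: B1 = {a, e}  B2 = {a, b}  B3 = {b, d}  B4 = {c, d}
Tree: B1–B2, B2–B3, B3–B4
Every bag has size at most 2, so the width is 2 − 1 = 1 and tw(G) ≤ 1. G has an edge, so its treewidth is at least 1. Hence tw(G) = 1 exactly.

1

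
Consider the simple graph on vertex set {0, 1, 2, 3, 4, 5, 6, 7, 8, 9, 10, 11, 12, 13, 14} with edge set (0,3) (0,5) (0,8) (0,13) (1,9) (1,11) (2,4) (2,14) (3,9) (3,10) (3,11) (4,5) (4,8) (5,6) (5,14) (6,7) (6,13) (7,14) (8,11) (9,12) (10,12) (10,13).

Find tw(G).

3

A width-3 tree decomposition is:
Bags: B1 = {1, 9, 10, 12}  B2 = {1, 3, 9, 10}  B3 = {1, 3, 10, 11}  B4 = {3, 10, 11, 13}  B5 = {0, 3, 11, 13}  B6 = {0, 8, 11, 13}  B7 = {0, 6, 8, 13}  B8 = {0, 5, 6, 8}  B9 = {4, 5, 6, 8}  B10 = {4, 5, 6, 7}  B11 = {4, 5, 7, 14}  B12 = {2, 4, 7, 14}
Tree: B1–B2, B2–B3, B3–B4, B4–B5, B5–B6, B6–B7, B7–B8, B8–B9, B9–B10, B10–B11, B11–B12
The largest bag has 4 vertices, giving width 3; this decomposition certifies tw(G) ≤ 3. For the lower bound: the 4 vertex sets {1,9,12}, {10}, {3}, {0,8,11,13} are disjoint, each induces a connected subgraph, and every pair is joined by at least one edge of G. Contracting each set to a single vertex therefore yields K_{4} as a minor, and since treewidth is minor-monotone, tw(G) ≥ tw(K_{4}) = 3. Therefore the treewidth is 3.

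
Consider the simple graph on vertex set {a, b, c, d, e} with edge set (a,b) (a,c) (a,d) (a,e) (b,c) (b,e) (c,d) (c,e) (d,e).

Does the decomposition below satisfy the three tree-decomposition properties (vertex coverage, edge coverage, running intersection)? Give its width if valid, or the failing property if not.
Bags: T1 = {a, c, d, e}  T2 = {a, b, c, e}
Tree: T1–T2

Yes; width 3.

Every vertex of G appears in some bag (union = {a, b, c, d, e}); every edge is covered by a bag; and for each vertex v the set of bags containing v is connected in the bag tree. The decomposition is therefore valid. The largest bag has 4 vertices, so the width is 3.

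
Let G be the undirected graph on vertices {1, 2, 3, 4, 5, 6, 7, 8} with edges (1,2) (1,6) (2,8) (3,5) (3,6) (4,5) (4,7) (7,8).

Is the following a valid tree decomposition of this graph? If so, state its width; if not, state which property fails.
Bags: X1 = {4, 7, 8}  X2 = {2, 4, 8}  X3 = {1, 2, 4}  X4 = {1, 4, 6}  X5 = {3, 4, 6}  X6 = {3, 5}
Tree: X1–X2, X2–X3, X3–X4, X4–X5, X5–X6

No — edge (4,5) lies in no bag.

A tree decomposition must satisfy three properties: every vertex lies in some bag; for every edge, both endpoints lie together in some bag; and for every vertex, the bags containing it form a connected subtree. Here edge (4,5) lies in no bag, so the decomposition is invalid.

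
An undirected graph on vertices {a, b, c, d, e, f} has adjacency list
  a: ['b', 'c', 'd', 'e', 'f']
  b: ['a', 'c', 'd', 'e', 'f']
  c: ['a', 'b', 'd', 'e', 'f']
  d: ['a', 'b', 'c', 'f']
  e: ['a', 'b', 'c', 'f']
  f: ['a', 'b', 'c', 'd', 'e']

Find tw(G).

4

A width-4 tree decomposition is:
Bags: B1 = {a, b, c, e, f}  B2 = {a, b, c, d, f}
Tree: B1–B2
The largest bag has 5 vertices, giving width 4; this decomposition certifies tw(G) ≤ 4. For the lower bound, the 5 vertices {a, b, c, d, f} are pairwise adjacent, and any tree decomposition puts a clique entirely inside one bag — forcing width ≥ 4. Hence tw(G) = 4 exactly.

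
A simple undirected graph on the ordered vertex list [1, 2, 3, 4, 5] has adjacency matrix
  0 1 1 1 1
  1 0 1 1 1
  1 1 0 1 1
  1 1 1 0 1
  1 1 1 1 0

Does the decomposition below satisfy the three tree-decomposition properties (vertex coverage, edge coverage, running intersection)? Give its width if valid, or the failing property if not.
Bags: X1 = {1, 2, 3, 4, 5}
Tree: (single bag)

Every vertex of G appears in some bag (union = {1, 2, 3, 4, 5}); every edge is covered by a bag; and for each vertex v the set of bags containing v is connected in the bag tree. The decomposition is therefore valid. The largest bag has 5 vertices, so the width is 4.

Yes; width 4.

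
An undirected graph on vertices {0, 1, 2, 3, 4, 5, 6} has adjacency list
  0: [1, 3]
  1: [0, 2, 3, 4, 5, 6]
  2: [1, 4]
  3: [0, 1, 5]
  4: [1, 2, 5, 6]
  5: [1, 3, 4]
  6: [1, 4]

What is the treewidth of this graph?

A width-2 tree decomposition is:
Bags: B1 = {1, 4, 6}  B2 = {1, 4, 5}  B3 = {1, 3, 5}  B4 = {0, 1, 3}  B5 = {1, 2, 4}
Tree: B1–B2, B2–B3, B3–B4, B1–B5
Every bag has size at most 3, so the width is 3 − 1 = 2 and tw(G) ≤ 2. On the other hand G contains the 3-clique {0, 1, 3}. A clique must lie in a single bag of any decomposition, so no decomposition can have width below 2. Therefore the treewidth is 2.

2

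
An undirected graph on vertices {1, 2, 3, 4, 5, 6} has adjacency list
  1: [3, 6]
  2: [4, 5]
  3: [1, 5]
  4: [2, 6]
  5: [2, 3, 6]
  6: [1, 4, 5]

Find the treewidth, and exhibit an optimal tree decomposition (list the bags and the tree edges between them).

Each bag holds 3 vertices, so the decomposition has width 2, which upper-bounds the treewidth. The edges 1–3–5–6–1 form a cycle, so G is not a tree and its treewidth is at least 2. Combining the bounds, tw(G) = 2.

Treewidth 2.
One optimal decomposition is:
Bags: B1 = {1, 3, 6}  B2 = {3, 5, 6}  B3 = {4, 5, 6}  B4 = {2, 4, 5}
Tree: B1–B2, B2–B3, B3–B4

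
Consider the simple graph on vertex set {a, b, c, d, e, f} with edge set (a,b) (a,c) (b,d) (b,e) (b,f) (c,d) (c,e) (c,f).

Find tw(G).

A width-2 tree decomposition is:
Bags: B1 = {a, b, c}  B2 = {b, c, e}  B3 = {b, c, d}  B4 = {b, c, f}
Tree: B1–B2, B2–B3, B3–B4
The largest bag has 3 vertices, giving width 2; this decomposition certifies tw(G) ≤ 2. For the lower bound, G contains the cycle a–c–e–b–a, so G is not a forest; only forests have treewidth ≤ 1, hence tw(G) ≥ 2. Combining the bounds, tw(G) = 2.

2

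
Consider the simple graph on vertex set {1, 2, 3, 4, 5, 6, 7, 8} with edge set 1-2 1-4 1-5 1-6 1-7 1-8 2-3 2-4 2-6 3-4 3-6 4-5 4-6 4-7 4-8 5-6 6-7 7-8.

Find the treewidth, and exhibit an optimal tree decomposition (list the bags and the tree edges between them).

Every bag has size at most 4, so the width is 4 − 1 = 3 and tw(G) ≤ 3. For the lower bound, the 4 vertices {1, 4, 7, 8} are pairwise adjacent, and any tree decomposition puts a clique entirely inside one bag — forcing width ≥ 3. Combining the bounds, tw(G) = 3.

Treewidth 3.
Bags: B1 = {1, 4, 7, 8}  B2 = {1, 4, 6, 7}  B3 = {1, 2, 4, 6}  B4 = {2, 3, 4, 6}  B5 = {1, 4, 5, 6}
Tree: B1–B2, B2–B3, B3–B4, B2–B5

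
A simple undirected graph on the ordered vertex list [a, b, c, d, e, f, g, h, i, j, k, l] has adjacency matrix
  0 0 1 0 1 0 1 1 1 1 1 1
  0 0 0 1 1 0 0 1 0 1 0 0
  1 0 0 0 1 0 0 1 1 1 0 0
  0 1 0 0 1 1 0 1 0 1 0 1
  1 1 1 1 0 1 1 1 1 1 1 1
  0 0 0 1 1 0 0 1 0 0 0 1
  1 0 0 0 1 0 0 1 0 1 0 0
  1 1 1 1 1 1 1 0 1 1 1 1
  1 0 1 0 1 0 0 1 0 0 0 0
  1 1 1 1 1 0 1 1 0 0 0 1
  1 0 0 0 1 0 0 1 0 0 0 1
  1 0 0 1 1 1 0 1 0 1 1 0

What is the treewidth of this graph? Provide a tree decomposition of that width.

Treewidth 4.
One optimal decomposition is:
Bags: B1 = {d, e, h, j, l}  B2 = {a, e, h, j, l}  B3 = {a, e, g, h, j}  B4 = {a, c, e, h, j}  B5 = {a, c, e, h, i}  B6 = {a, e, h, k, l}  B7 = {b, d, e, h, j}  B8 = {d, e, f, h, l}
Tree: B1–B2, B2–B3, B2–B4, B4–B5, B2–B6, B1–B7, B1–B8

The largest bag has 5 vertices, giving width 4; this decomposition certifies tw(G) ≤ 4. On the other hand G contains the 5-clique {d, e, h, j, l}. A clique must lie in a single bag of any decomposition, so no decomposition can have width below 4. The upper and lower bounds meet at 4, so that is the treewidth.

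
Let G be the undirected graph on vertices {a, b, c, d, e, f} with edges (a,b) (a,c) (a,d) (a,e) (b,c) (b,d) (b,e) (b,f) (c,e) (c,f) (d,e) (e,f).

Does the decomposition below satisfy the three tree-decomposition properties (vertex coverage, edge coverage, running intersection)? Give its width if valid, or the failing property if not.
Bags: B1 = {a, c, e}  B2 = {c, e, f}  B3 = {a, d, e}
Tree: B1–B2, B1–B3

A tree decomposition must satisfy three properties: every vertex lies in some bag; for every edge, both endpoints lie together in some bag; and for every vertex, the bags containing it form a connected subtree. Here vertex b appears in no bag, so the decomposition is invalid.

No — vertex b appears in no bag.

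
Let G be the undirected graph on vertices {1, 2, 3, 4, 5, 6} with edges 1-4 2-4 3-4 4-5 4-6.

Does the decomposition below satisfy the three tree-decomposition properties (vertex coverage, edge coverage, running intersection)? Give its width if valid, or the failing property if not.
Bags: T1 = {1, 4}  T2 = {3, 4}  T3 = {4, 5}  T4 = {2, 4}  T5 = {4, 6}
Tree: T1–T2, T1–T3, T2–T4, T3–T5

Vertex coverage: the bags together contain {1, 2, 3, 4, 5, 6}, the full vertex set. Edge coverage: each edge of G has both endpoints in at least one bag. Running intersection: for every vertex, the bags containing it form a connected subtree. All three properties hold, so this is a valid tree decomposition of width max|bag| − 1 = 1, and hence tw(G) ≤ 1.

Yes; width 1.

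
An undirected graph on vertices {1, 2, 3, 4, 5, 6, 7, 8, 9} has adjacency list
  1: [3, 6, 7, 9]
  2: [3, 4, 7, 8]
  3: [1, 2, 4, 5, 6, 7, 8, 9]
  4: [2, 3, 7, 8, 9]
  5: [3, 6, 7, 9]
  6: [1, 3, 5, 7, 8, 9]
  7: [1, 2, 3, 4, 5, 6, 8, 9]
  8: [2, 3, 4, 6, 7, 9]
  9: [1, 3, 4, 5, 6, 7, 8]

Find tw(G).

4

A width-4 tree decomposition is:
Bags: B1 = {3, 6, 7, 8, 9}  B2 = {3, 4, 7, 8, 9}  B3 = {2, 3, 4, 7, 8}  B4 = {3, 5, 6, 7, 9}  B5 = {1, 3, 6, 7, 9}
Tree: B1–B2, B2–B3, B1–B4, B4–B5
Every bag has size at most 5, so the width is 5 − 1 = 4 and tw(G) ≤ 4. For the lower bound, the 5 vertices {3, 4, 7, 8, 9} are pairwise adjacent, and any tree decomposition puts a clique entirely inside one bag — forcing width ≥ 4. Combining the bounds, tw(G) = 4.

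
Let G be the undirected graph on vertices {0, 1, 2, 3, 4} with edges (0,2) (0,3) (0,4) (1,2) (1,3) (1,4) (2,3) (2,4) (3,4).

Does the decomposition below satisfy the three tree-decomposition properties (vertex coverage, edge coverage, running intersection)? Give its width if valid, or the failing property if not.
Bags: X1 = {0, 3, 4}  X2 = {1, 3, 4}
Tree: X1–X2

A tree decomposition must satisfy three properties: every vertex lies in some bag; for every edge, both endpoints lie together in some bag; and for every vertex, the bags containing it form a connected subtree. Here vertex 2 appears in no bag, so the decomposition is invalid.

No — vertex 2 appears in no bag.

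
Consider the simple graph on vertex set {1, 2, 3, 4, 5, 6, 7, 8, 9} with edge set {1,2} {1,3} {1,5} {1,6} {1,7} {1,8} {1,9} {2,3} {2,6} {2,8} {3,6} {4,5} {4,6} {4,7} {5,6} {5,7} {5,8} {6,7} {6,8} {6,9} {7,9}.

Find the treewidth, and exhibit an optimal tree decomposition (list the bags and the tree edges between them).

Treewidth 3.
Bags: B1 = {1, 5, 6, 8}  B2 = {1, 5, 6, 7}  B3 = {1, 6, 7, 9}  B4 = {1, 2, 6, 8}  B5 = {4, 5, 6, 7}  B6 = {1, 2, 3, 6}
Tree: B1–B2, B2–B3, B1–B4, B2–B5, B4–B6

The largest bag has 4 vertices, giving width 3; this decomposition certifies tw(G) ≤ 3. For the lower bound, the 4 vertices {1, 6, 7, 9} are pairwise adjacent, and any tree decomposition puts a clique entirely inside one bag — forcing width ≥ 3. Combining the bounds, tw(G) = 3.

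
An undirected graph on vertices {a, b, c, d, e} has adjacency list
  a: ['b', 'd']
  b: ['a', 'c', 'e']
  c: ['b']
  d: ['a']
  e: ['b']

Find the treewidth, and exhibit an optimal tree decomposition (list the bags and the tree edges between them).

Treewidth 1.
One such decomposition:
Bags: B1 = {b, e}  B2 = {a, b}  B3 = {b, c}  B4 = {a, d}
Tree: B1–B2, B2–B3, B2–B4

The largest bag has 2 vertices, giving width 1; this decomposition certifies tw(G) ≤ 1. Since G has at least one edge (e.g. b–e), it is not an edgeless graph, so tw(G) ≥ 1. Therefore the treewidth is 1.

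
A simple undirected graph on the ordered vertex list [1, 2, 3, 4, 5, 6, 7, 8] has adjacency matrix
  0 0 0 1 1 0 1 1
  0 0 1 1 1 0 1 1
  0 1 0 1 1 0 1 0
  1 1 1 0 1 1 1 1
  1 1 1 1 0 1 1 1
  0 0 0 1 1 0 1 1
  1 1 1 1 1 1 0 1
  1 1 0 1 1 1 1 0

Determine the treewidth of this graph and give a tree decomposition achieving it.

Treewidth 4.
Bags: B1 = {4, 5, 6, 7, 8}  B2 = {2, 4, 5, 7, 8}  B3 = {2, 3, 4, 5, 7}  B4 = {1, 4, 5, 7, 8}
Tree: B1–B2, B2–B3, B1–B4

Each bag holds 5 vertices, so the decomposition has width 4, which upper-bounds the treewidth. On the other hand G contains the 5-clique {1, 4, 5, 7, 8}. A clique must lie in a single bag of any decomposition, so no decomposition can have width below 4. Combining the bounds, tw(G) = 4.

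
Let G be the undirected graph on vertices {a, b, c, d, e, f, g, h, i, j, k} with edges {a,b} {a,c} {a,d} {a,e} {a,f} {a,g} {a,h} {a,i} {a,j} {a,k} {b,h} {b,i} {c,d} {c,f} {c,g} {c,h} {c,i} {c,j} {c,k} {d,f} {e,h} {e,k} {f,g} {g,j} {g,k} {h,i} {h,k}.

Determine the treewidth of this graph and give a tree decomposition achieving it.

Treewidth 3.
Bags: B1 = {a, c, g, k}  B2 = {a, c, h, k}  B3 = {a, e, h, k}  B4 = {a, c, h, i}  B5 = {a, c, f, g}  B6 = {a, c, g, j}  B7 = {a, b, h, i}  B8 = {a, c, d, f}
Tree: B1–B2, B2–B3, B2–B4, B1–B5, B1–B6, B4–B7, B5–B8

Every bag has size at most 4, so the width is 4 − 1 = 3 and tw(G) ≤ 3. For the lower bound, the 4 vertices {a, e, h, k} are pairwise adjacent, and any tree decomposition puts a clique entirely inside one bag — forcing width ≥ 3. The upper and lower bounds meet at 3, so that is the treewidth.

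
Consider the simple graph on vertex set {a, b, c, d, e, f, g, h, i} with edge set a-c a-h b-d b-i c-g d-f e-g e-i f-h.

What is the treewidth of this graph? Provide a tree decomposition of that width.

Treewidth 2.
One optimal decomposition is:
Bags: B1 = {d, f, h}  B2 = {a, d, h}  B3 = {a, c, d}  B4 = {c, d, g}  B5 = {d, e, g}  B6 = {d, e, i}  B7 = {b, d, i}
Tree: B1–B2, B2–B3, B3–B4, B4–B5, B5–B6, B6–B7

Every bag has size at most 3, so the width is 3 − 1 = 2 and tw(G) ≤ 2. Since d–f–h–a–c–g–e–i–b–d is a cycle in G, G is not acyclic. Forests are exactly the graphs of treewidth ≤ 1, so tw(G) ≥ 2. Combining the bounds, tw(G) = 2.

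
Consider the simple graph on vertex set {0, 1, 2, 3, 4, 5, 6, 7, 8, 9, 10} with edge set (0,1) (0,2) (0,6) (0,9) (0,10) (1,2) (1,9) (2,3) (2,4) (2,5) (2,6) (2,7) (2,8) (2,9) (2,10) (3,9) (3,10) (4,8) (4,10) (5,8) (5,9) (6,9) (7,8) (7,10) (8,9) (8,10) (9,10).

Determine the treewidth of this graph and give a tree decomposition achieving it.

Treewidth 3.
One optimal decomposition is:
Bags: B1 = {2, 7, 8, 10}  B2 = {2, 8, 9, 10}  B3 = {0, 2, 9, 10}  B4 = {2, 5, 8, 9}  B5 = {2, 3, 9, 10}  B6 = {2, 4, 8, 10}  B7 = {0, 1, 2, 9}  B8 = {0, 2, 6, 9}
Tree: B1–B2, B2–B3, B2–B4, B2–B5, B1–B6, B3–B7, B7–B8

The largest bag has 4 vertices, giving width 3; this decomposition certifies tw(G) ≤ 3. Conversely, {0, 1, 2, 9} is a clique of size 4, and the vertices of any clique must share a bag in every tree decomposition; so some bag has ≥ 4 vertices and tw(G) ≥ 3. Hence tw(G) = 3 exactly.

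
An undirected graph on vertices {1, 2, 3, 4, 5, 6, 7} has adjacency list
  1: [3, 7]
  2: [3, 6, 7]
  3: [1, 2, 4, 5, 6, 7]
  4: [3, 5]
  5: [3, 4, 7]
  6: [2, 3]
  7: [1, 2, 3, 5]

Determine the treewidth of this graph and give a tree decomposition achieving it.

Treewidth 2.
One such decomposition:
Bags: B1 = {2, 3, 6}  B2 = {2, 3, 7}  B3 = {3, 5, 7}  B4 = {3, 4, 5}  B5 = {1, 3, 7}
Tree: B1–B2, B2–B3, B3–B4, B2–B5

Each bag holds 3 vertices, so the decomposition has width 2, which upper-bounds the treewidth. For the lower bound, the 3 vertices {3, 4, 5} are pairwise adjacent, and any tree decomposition puts a clique entirely inside one bag — forcing width ≥ 2. Combining the bounds, tw(G) = 2.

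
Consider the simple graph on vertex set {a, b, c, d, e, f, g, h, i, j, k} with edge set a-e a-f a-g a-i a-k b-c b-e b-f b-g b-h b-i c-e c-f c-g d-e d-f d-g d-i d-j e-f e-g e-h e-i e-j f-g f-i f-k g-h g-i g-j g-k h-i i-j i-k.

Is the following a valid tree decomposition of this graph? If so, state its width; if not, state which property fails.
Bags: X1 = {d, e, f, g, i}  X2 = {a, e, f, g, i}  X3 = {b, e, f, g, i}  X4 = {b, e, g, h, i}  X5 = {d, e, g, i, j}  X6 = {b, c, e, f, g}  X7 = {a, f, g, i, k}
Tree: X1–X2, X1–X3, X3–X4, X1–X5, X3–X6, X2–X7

Checking the three conditions: (i) the bags cover all of {a, b, c, d, e, f, g, h, i, j, k}; (ii) for each edge, some bag contains both endpoints; (iii) the bags containing any fixed vertex form a subtree. All hold, so the decomposition is valid with width 5 − 1 = 4.

Yes; width 4.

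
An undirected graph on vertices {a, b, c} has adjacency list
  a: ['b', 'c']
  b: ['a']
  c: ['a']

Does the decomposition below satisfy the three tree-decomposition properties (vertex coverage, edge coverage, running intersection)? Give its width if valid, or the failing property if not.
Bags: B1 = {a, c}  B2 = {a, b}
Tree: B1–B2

Yes; width 1.

Every vertex of G appears in some bag (union = {a, b, c}); every edge is covered by a bag; and for each vertex v the set of bags containing v is connected in the bag tree. The decomposition is therefore valid. The largest bag has 2 vertices, so the width is 1.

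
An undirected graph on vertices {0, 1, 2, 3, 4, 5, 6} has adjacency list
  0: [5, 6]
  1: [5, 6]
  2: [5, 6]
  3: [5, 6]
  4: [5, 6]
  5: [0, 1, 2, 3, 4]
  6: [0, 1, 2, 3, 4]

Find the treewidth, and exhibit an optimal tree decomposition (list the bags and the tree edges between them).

Each bag holds 3 vertices, so the decomposition has width 2, which upper-bounds the treewidth. For the lower bound, G contains the cycle 5–0–6–3–5, so G is not a forest; only forests have treewidth ≤ 1, hence tw(G) ≥ 2. Therefore the treewidth is 2.

Treewidth 2.
One such decomposition:
Bags: B1 = {0, 5, 6}  B2 = {3, 5, 6}  B3 = {2, 5, 6}  B4 = {1, 5, 6}  B5 = {4, 5, 6}
Tree: B1–B2, B2–B3, B3–B4, B4–B5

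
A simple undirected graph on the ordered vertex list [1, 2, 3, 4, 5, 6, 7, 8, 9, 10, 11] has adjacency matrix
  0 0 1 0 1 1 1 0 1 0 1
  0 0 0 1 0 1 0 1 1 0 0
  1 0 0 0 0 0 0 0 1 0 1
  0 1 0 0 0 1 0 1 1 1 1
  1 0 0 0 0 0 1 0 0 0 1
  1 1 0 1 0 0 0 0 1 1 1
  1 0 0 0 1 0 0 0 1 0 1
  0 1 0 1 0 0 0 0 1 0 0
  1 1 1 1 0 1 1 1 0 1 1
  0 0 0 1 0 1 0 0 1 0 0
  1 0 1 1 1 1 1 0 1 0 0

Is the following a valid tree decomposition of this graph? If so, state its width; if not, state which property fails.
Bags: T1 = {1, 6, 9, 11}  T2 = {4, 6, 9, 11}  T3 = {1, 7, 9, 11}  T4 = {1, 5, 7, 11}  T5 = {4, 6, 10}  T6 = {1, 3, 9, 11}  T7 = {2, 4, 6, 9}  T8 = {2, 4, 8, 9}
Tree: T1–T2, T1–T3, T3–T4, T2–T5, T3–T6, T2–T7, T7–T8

No — edge (9,10) lies in no bag.

A tree decomposition must satisfy three properties: every vertex lies in some bag; for every edge, both endpoints lie together in some bag; and for every vertex, the bags containing it form a connected subtree. Here edge (9,10) lies in no bag, so the decomposition is invalid.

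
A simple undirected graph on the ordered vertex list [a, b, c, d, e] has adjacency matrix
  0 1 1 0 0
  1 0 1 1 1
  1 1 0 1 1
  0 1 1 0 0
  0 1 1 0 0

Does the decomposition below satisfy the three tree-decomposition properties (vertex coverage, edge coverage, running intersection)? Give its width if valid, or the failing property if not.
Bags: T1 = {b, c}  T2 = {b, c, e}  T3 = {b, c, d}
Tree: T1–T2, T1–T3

A tree decomposition must satisfy three properties: every vertex lies in some bag; for every edge, both endpoints lie together in some bag; and for every vertex, the bags containing it form a connected subtree. Here vertex a appears in no bag, so the decomposition is invalid.

No — vertex a appears in no bag.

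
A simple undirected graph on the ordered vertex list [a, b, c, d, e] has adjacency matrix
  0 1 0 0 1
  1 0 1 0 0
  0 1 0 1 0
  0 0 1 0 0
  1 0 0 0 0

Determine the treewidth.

A width-1 tree decomposition is:
Bags: B1 = {a, b}  B2 = {b, c}  B3 = {c, d}  B4 = {a, e}
Tree: B1–B2, B2–B3, B1–B4
The largest bag has 2 vertices, giving width 1; this decomposition certifies tw(G) ≤ 1. Since G has at least one edge (e.g. b–a), it is not an edgeless graph, so tw(G) ≥ 1. The upper and lower bounds meet at 1, so that is the treewidth.

1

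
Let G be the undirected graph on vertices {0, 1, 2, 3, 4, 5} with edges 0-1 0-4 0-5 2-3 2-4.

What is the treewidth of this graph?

A width-1 tree decomposition is:
Bags: B1 = {2, 4}  B2 = {0, 4}  B3 = {0, 5}  B4 = {0, 1}  B5 = {2, 3}
Tree: B1–B2, B2–B3, B2–B4, B1–B5
Each bag holds 2 vertices, so the decomposition has width 1, which upper-bounds the treewidth. Since G has at least one edge (e.g. 2–4), it is not an edgeless graph, so tw(G) ≥ 1. Therefore the treewidth is 1.

1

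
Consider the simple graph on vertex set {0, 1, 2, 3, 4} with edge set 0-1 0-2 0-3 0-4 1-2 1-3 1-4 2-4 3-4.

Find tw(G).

3

A width-3 tree decomposition is:
Bags: B1 = {0, 1, 2, 4}  B2 = {0, 1, 3, 4}
Tree: B1–B2
The largest bag has 4 vertices, giving width 3; this decomposition certifies tw(G) ≤ 3. On the other hand G contains the 4-clique {0, 1, 2, 4}. A clique must lie in a single bag of any decomposition, so no decomposition can have width below 3. The upper and lower bounds meet at 3, so that is the treewidth.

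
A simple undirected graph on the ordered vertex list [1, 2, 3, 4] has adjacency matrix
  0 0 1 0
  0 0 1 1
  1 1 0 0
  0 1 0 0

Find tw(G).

A width-1 tree decomposition is:
Bags: B1 = {2, 4}  B2 = {2, 3}  B3 = {1, 3}
Tree: B1–B2, B2–B3
Every bag has size at most 2, so the width is 2 − 1 = 1 and tw(G) ≤ 1. Any graph with an edge has treewidth ≥ 1, and G has the edge 4–2. Hence tw(G) = 1 exactly.

1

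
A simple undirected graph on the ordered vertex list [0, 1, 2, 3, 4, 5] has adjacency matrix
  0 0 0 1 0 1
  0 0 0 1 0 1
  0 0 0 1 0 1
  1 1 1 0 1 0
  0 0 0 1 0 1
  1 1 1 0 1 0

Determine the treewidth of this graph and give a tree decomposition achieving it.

Treewidth 2.
Bags: B1 = {0, 3, 5}  B2 = {1, 3, 5}  B3 = {2, 3, 5}  B4 = {3, 4, 5}
Tree: B1–B2, B2–B3, B3–B4

The largest bag has 3 vertices, giving width 2; this decomposition certifies tw(G) ≤ 2. Since 0–5–1–3–0 is a cycle in G, G is not acyclic. Forests are exactly the graphs of treewidth ≤ 1, so tw(G) ≥ 2. Therefore the treewidth is 2.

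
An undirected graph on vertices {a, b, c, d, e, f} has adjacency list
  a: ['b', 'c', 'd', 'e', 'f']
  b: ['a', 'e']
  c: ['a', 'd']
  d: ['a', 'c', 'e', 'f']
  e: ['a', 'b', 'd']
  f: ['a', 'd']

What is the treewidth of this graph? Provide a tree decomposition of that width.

Treewidth 2.
One optimal decomposition is:
Bags: B1 = {a, d, e}  B2 = {a, b, e}  B3 = {a, c, d}  B4 = {a, d, f}
Tree: B1–B2, B1–B3, B3–B4

Every bag has size at most 3, so the width is 3 − 1 = 2 and tw(G) ≤ 2. Conversely, {a, d, e} is a clique of size 3, and the vertices of any clique must share a bag in every tree decomposition; so some bag has ≥ 3 vertices and tw(G) ≥ 2. Combining the bounds, tw(G) = 2.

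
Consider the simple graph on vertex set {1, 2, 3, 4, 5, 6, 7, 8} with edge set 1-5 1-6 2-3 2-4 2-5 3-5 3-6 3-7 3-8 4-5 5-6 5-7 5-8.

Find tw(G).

2

A width-2 tree decomposition is:
Bags: B1 = {1, 5, 6}  B2 = {3, 5, 6}  B3 = {3, 5, 8}  B4 = {2, 3, 5}  B5 = {2, 4, 5}  B6 = {3, 5, 7}
Tree: B1–B2, B2–B3, B3–B4, B4–B5, B2–B6
Every bag has size at most 3, so the width is 3 − 1 = 2 and tw(G) ≤ 2. Conversely, {1, 5, 6} is a clique of size 3, and the vertices of any clique must share a bag in every tree decomposition; so some bag has ≥ 3 vertices and tw(G) ≥ 2. Combining the bounds, tw(G) = 2.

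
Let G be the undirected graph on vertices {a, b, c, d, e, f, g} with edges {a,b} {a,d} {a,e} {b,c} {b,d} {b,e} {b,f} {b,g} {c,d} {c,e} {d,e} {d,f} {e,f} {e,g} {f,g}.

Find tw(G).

3

A width-3 tree decomposition is:
Bags: B1 = {b, d, e, f}  B2 = {a, b, d, e}  B3 = {b, e, f, g}  B4 = {b, c, d, e}
Tree: B1–B2, B1–B3, B1–B4
The largest bag has 4 vertices, giving width 3; this decomposition certifies tw(G) ≤ 3. On the other hand G contains the 4-clique {b, d, e, f}. A clique must lie in a single bag of any decomposition, so no decomposition can have width below 3. Therefore the treewidth is 3.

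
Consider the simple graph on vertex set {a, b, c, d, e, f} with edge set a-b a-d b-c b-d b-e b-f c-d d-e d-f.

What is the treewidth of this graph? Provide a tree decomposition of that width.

The largest bag has 3 vertices, giving width 2; this decomposition certifies tw(G) ≤ 2. Conversely, {b, d, e} is a clique of size 3, and the vertices of any clique must share a bag in every tree decomposition; so some bag has ≥ 3 vertices and tw(G) ≥ 2. Hence tw(G) = 2 exactly.

Treewidth 2.
One optimal decomposition is:
Bags: B1 = {b, d, e}  B2 = {b, c, d}  B3 = {a, b, d}  B4 = {b, d, f}
Tree: B1–B2, B1–B3, B3–B4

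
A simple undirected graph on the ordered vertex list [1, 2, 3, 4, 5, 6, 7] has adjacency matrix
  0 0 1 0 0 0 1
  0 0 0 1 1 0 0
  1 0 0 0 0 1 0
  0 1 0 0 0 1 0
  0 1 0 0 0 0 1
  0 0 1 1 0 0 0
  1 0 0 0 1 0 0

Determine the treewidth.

A width-2 tree decomposition is:
Bags: B1 = {2, 5, 7}  B2 = {1, 2, 7}  B3 = {1, 2, 3}  B4 = {2, 3, 6}  B5 = {2, 4, 6}
Tree: B1–B2, B2–B3, B3–B4, B4–B5
The largest bag has 3 vertices, giving width 2; this decomposition certifies tw(G) ≤ 2. For the lower bound, G contains the cycle 2–5–7–1–3–6–4–2, so G is not a forest; only forests have treewidth ≤ 1, hence tw(G) ≥ 2. Hence tw(G) = 2 exactly.

2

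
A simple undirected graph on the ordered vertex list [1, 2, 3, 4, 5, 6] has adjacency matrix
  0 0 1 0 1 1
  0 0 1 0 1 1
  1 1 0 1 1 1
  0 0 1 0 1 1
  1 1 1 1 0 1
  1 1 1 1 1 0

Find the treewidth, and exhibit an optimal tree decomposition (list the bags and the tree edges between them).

Treewidth 3.
One optimal decomposition is:
Bags: B1 = {1, 3, 5, 6}  B2 = {3, 4, 5, 6}  B3 = {2, 3, 5, 6}
Tree: B1–B2, B2–B3

Each bag holds 4 vertices, so the decomposition has width 3, which upper-bounds the treewidth. For the lower bound, the 4 vertices {1, 3, 5, 6} are pairwise adjacent, and any tree decomposition puts a clique entirely inside one bag — forcing width ≥ 3. Hence tw(G) = 3 exactly.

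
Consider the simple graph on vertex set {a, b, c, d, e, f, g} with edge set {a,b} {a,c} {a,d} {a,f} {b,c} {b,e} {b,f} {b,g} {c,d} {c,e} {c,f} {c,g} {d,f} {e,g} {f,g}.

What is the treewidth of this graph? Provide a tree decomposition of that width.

Treewidth 3.
One optimal decomposition is:
Bags: B1 = {b, c, f, g}  B2 = {b, c, e, g}  B3 = {a, b, c, f}  B4 = {a, c, d, f}
Tree: B1–B2, B1–B3, B3–B4

The largest bag has 4 vertices, giving width 3; this decomposition certifies tw(G) ≤ 3. On the other hand G contains the 4-clique {b, c, e, g}. A clique must lie in a single bag of any decomposition, so no decomposition can have width below 3. The upper and lower bounds meet at 3, so that is the treewidth.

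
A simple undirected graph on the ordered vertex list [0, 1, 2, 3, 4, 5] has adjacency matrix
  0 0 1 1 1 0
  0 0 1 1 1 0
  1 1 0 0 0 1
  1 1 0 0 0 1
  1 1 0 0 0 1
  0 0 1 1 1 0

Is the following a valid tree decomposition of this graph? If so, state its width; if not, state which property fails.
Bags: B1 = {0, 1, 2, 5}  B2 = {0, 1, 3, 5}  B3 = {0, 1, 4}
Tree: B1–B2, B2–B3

No — edge (5,4) lies in no bag.

A tree decomposition must satisfy three properties: every vertex lies in some bag; for every edge, both endpoints lie together in some bag; and for every vertex, the bags containing it form a connected subtree. Here edge (5,4) lies in no bag, so the decomposition is invalid.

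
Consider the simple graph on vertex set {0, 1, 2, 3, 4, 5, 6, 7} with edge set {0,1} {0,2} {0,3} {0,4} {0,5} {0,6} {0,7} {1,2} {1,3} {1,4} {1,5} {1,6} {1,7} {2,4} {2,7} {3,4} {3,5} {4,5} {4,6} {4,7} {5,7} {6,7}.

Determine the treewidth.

4

A width-4 tree decomposition is:
Bags: B1 = {0, 1, 4, 6, 7}  B2 = {0, 1, 4, 5, 7}  B3 = {0, 1, 3, 4, 5}  B4 = {0, 1, 2, 4, 7}
Tree: B1–B2, B2–B3, B2–B4
Every bag has size at most 5, so the width is 5 − 1 = 4 and tw(G) ≤ 4. Conversely, {0, 1, 3, 4, 5} is a clique of size 5, and the vertices of any clique must share a bag in every tree decomposition; so some bag has ≥ 5 vertices and tw(G) ≥ 4. The upper and lower bounds meet at 4, so that is the treewidth.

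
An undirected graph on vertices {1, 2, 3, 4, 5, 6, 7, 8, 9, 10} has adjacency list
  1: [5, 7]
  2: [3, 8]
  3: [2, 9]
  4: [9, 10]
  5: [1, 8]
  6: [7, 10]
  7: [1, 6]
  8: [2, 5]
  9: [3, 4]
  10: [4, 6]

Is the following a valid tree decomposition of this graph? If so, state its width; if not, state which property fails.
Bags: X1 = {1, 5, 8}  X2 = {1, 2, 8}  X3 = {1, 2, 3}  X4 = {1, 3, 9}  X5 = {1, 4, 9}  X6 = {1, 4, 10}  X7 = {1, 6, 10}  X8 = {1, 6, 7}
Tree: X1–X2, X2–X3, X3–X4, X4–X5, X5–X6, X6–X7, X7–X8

Checking the three conditions: (i) the bags cover all of {1, 2, 3, 4, 5, 6, 7, 8, 9, 10}; (ii) for each edge, some bag contains both endpoints; (iii) the bags containing any fixed vertex form a subtree. All hold, so the decomposition is valid with width 3 − 1 = 2.

Yes; width 2.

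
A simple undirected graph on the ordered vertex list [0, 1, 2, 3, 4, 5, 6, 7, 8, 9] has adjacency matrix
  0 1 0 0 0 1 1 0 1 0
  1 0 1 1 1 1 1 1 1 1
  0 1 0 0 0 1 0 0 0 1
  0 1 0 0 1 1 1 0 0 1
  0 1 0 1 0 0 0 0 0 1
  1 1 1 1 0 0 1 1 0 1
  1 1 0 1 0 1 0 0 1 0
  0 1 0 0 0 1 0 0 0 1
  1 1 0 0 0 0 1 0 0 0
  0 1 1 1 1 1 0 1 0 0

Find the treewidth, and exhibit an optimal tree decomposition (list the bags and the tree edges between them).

Each bag holds 4 vertices, so the decomposition has width 3, which upper-bounds the treewidth. On the other hand G contains the 4-clique {0, 1, 6, 8}. A clique must lie in a single bag of any decomposition, so no decomposition can have width below 3. Therefore the treewidth is 3.

Treewidth 3.
One such decomposition:
Bags: B1 = {1, 3, 5, 6}  B2 = {0, 1, 5, 6}  B3 = {0, 1, 6, 8}  B4 = {1, 3, 5, 9}  B5 = {1, 5, 7, 9}  B6 = {1, 2, 5, 9}  B7 = {1, 3, 4, 9}
Tree: B1–B2, B2–B3, B1–B4, B4–B5, B5–B6, B4–B7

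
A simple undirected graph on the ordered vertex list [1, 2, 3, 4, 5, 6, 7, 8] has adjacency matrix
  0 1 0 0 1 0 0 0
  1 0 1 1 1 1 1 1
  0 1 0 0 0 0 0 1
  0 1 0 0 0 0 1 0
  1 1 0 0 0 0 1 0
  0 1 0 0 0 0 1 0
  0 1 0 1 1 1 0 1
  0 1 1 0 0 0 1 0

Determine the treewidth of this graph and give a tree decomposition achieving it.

Each bag holds 3 vertices, so the decomposition has width 2, which upper-bounds the treewidth. On the other hand G contains the 3-clique {1, 2, 5}. A clique must lie in a single bag of any decomposition, so no decomposition can have width below 2. The upper and lower bounds meet at 2, so that is the treewidth.

Treewidth 2.
One such decomposition:
Bags: B1 = {2, 7, 8}  B2 = {2, 6, 7}  B3 = {2, 5, 7}  B4 = {1, 2, 5}  B5 = {2, 4, 7}  B6 = {2, 3, 8}
Tree: B1–B2, B1–B3, B3–B4, B3–B5, B1–B6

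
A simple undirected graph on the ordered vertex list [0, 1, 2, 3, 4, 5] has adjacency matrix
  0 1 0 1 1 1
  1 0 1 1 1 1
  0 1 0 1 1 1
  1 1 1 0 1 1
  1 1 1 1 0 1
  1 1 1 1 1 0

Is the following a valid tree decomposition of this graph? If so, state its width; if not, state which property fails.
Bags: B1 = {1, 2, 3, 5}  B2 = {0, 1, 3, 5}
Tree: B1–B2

No — vertex 4 appears in no bag.

A tree decomposition must satisfy three properties: every vertex lies in some bag; for every edge, both endpoints lie together in some bag; and for every vertex, the bags containing it form a connected subtree. Here vertex 4 appears in no bag, so the decomposition is invalid.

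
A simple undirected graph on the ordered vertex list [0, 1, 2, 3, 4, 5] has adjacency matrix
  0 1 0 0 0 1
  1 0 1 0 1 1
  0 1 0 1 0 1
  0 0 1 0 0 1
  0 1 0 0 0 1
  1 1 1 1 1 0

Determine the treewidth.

2

A width-2 tree decomposition is:
Bags: B1 = {0, 1, 5}  B2 = {1, 2, 5}  B3 = {2, 3, 5}  B4 = {1, 4, 5}
Tree: B1–B2, B2–B3, B2–B4
Each bag holds 3 vertices, so the decomposition has width 2, which upper-bounds the treewidth. Conversely, {0, 1, 5} is a clique of size 3, and the vertices of any clique must share a bag in every tree decomposition; so some bag has ≥ 3 vertices and tw(G) ≥ 2. Hence tw(G) = 2 exactly.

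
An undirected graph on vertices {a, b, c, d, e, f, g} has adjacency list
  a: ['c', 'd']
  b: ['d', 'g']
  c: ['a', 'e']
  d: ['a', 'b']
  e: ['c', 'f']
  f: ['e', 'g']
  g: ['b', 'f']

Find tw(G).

2

A width-2 tree decomposition is:
Bags: B1 = {a, b, d}  B2 = {a, b, c}  B3 = {b, c, e}  B4 = {b, e, f}  B5 = {b, f, g}
Tree: B1–B2, B2–B3, B3–B4, B4–B5
Every bag has size at most 3, so the width is 3 − 1 = 2 and tw(G) ≤ 2. Since b–d–a–c–e–f–g–b is a cycle in G, G is not acyclic. Forests are exactly the graphs of treewidth ≤ 1, so tw(G) ≥ 2. The upper and lower bounds meet at 2, so that is the treewidth.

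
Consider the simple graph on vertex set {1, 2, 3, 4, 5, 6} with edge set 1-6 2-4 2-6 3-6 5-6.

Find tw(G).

1

A width-1 tree decomposition is:
Bags: B1 = {5, 6}  B2 = {2, 6}  B3 = {1, 6}  B4 = {2, 4}  B5 = {3, 6}
Tree: B1–B2, B2–B3, B2–B4, B3–B5
Every bag has size at most 2, so the width is 2 − 1 = 1 and tw(G) ≤ 1. G has an edge, so its treewidth is at least 1. Therefore the treewidth is 1.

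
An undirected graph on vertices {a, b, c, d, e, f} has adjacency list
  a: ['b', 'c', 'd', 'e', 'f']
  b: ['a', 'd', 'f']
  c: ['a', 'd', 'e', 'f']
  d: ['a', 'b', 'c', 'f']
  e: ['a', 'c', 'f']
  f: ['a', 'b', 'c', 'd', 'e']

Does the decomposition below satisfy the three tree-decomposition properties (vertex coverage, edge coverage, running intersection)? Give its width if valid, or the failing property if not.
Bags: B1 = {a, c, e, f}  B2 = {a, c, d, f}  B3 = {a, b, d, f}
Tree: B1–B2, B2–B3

Vertex coverage: the bags together contain {a, b, c, d, e, f}, the full vertex set. Edge coverage: each edge of G has both endpoints in at least one bag. Running intersection: for every vertex, the bags containing it form a connected subtree. All three properties hold, so this is a valid tree decomposition of width max|bag| − 1 = 3, and hence tw(G) ≤ 3.

Yes; width 3.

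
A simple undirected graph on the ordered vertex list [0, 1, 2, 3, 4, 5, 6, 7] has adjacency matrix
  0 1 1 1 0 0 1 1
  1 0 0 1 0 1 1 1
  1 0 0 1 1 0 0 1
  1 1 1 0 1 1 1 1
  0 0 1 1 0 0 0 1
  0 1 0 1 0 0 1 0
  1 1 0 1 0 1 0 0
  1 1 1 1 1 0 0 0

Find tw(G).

A width-3 tree decomposition is:
Bags: B1 = {0, 1, 3, 7}  B2 = {0, 2, 3, 7}  B3 = {0, 1, 3, 6}  B4 = {1, 3, 5, 6}  B5 = {2, 3, 4, 7}
Tree: B1–B2, B1–B3, B3–B4, B2–B5
Every bag has size at most 4, so the width is 4 − 1 = 3 and tw(G) ≤ 3. Conversely, {0, 1, 3, 6} is a clique of size 4, and the vertices of any clique must share a bag in every tree decomposition; so some bag has ≥ 4 vertices and tw(G) ≥ 3. Therefore the treewidth is 3.

3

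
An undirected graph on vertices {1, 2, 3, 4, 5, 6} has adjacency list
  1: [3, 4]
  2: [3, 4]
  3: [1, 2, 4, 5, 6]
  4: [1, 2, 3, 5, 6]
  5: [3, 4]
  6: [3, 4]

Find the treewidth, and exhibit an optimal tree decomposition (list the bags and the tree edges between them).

Treewidth 2.
One optimal decomposition is:
Bags: B1 = {1, 3, 4}  B2 = {2, 3, 4}  B3 = {3, 4, 6}  B4 = {3, 4, 5}
Tree: B1–B2, B2–B3, B2–B4

Every bag has size at most 3, so the width is 3 − 1 = 2 and tw(G) ≤ 2. On the other hand G contains the 3-clique {1, 3, 4}. A clique must lie in a single bag of any decomposition, so no decomposition can have width below 2. The upper and lower bounds meet at 2, so that is the treewidth.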